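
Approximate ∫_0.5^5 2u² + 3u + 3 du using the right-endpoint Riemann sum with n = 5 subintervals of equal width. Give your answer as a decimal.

163.44

Δu = (5 − 0.5)/5 = 0.9.
Right endpoints: 1.4, 2.3, 3.2, 4.1, 5.
f(1.4) = 11.12, f(2.3) = 20.48, f(3.2) = 33.08, f(4.1) = 48.92, f(5) = 68.
Sum = Δu · [f(1.4) + f(2.3) + f(3.2) + f(4.1) + f(5)].
Sum = 163.44.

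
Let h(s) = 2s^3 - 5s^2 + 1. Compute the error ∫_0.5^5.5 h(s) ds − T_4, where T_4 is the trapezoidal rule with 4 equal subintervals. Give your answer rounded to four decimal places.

Exact integral: ∫_0.5^5.5 h(s) ds ≈ 185.416667.
T_4 = 202.34375.
Error ≈ 185.416667 − 202.34375 ≈ -16.9271.

-16.9271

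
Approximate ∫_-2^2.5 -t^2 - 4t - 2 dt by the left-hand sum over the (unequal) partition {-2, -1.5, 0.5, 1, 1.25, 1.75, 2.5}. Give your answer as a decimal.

Subinterval widths: 0.5, 2, 0.5, 0.25, 0.5, 0.75.
Left endpoints: -2, -1.5, 0.5, 1, 1.25, 1.75.
f(-2) = 2, f(-1.5) = 1.75, f(0.5) = -4.25, f(1) = -7, f(1.25) = -8.5625, f(1.75) = -12.0625.
Sum = Σ Δt_i · f(t_i).
Sum = -12.703125.

-12.703125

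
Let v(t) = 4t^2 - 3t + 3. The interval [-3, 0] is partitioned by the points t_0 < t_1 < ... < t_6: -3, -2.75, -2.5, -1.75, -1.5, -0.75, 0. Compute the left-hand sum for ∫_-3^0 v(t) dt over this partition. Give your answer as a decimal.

72.125

Subinterval widths: 0.25, 0.25, 0.75, 0.25, 0.75, 0.75.
Left endpoints: -3, -2.75, -2.5, -1.75, -1.5, -0.75.
v(-3) = 48, v(-2.75) = 41.5, v(-2.5) = 35.5, v(-1.75) = 20.5, v(-1.5) = 16.5, v(-0.75) = 7.5.
Sum = Σ Δt_i · v(t_i).
Sum = 72.125.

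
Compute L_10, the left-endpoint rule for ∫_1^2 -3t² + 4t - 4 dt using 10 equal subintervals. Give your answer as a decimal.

Δt = (2 − 1)/10 = 0.1.
Left endpoints: 1, 1.1, 1.2, 1.3, 1.4, 1.5, 1.6, 1.7, 1.8, 1.9.
f(1) = -3, f(1.1) = -3.23, f(1.2) = -3.52, f(1.3) = -3.87, f(1.4) = -4.28, f(1.5) = -4.75, f(1.6) = -5.28, f(1.7) = -5.87, f(1.8) = -6.52, f(1.9) = -7.23.
Sum = Δt · [f(1) + f(1.1) + f(1.2) + ...].
Sum = -4.755.

-4.755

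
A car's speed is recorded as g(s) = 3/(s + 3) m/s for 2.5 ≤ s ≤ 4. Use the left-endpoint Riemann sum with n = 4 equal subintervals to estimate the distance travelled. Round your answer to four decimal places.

0.7458

Δs = (4 − 2.5)/4 = 0.375.
Left endpoints: 2.5, 2.875, 3.25, 3.625.
g(2.5) = 6/11, g(2.875) = 24/47, g(3.25) = 0.48, g(3.625) = 24/53.
Sum = Δs · [g(2.5) + g(2.875) + g(3.25) + g(3.625)].
Sum ≈ 0.7458.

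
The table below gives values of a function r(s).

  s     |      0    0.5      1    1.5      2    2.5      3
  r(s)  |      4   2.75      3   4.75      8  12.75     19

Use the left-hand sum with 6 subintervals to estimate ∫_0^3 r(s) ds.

Δs = 0.5.
Sum = 0.5·[4 + 2.75 + 3 + 4.75 + 8 + 12.75] = 17.625.

17.625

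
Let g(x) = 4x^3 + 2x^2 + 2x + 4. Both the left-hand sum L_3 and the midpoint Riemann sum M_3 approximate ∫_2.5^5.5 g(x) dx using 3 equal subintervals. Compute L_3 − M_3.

-291

L_3 = 709.
M_3 = 1000.
L_3 − M_3 = -291.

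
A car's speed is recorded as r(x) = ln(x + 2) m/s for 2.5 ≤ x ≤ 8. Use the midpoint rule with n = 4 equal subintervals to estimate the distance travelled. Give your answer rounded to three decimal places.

Δx = (8 − 2.5)/4 = 1.375.
Midpoints: 3.1875, 4.5625, 5.9375, 7.3125.
r(3.1875) ≈ 1.646, r(4.5625) ≈ 1.881, r(5.9375) ≈ 2.072, r(7.3125) ≈ 2.231.
Sum = Δx · [r(3.1875) + r(4.5625) + r(5.9375) + r(7.3125)].
Sum ≈ 10.767.

10.767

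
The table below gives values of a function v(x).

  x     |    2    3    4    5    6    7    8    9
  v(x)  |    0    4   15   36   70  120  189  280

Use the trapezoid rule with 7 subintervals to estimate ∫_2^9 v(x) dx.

Δx = 1.
T_7 = (1/2)·[0 + 2·4 + 2·15 + 2·36 + 2·70 + 2·120 + 2·189 + 280] = 574.

574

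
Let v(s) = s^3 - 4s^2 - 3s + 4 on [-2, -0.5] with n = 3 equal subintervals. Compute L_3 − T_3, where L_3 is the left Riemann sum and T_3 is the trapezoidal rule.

-4.59375

L_3 = -7.9375.
T_3 = -3.34375.
L_3 − T_3 = -4.59375.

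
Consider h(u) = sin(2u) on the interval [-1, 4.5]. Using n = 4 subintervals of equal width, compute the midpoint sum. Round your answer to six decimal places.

0.346930

Δu = (4.5 − (-1))/4 = 1.375.
Midpoints: -0.3125, 1.0625, 2.4375, 3.8125.
h(-0.3125) ≈ -0.585097, h(1.0625) ≈ 0.850320, h(2.4375) ≈ -0.986808, h(3.8125) ≈ 0.973898.
Sum = Δu · [h(-0.3125) + h(1.0625) + h(2.4375) + h(3.8125)].
Sum ≈ 0.346930.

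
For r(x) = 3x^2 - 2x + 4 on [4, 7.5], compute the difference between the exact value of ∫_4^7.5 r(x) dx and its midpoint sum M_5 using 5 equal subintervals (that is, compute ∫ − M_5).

0.42875

Exact integral: ∫_4^7.5 r(x) dx = 331.625.
M_5 = 331.19625.
Error = 331.625 − 331.19625 = 0.42875.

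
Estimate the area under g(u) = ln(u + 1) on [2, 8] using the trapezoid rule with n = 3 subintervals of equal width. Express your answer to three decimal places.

10.407

Δu = (8 − 2)/3 = 2.
g(2) ≈ 1.099, g(4) ≈ 1.609, g(6) ≈ 1.946, g(8) ≈ 2.197.
T_3 = (Δu/2)·[g(u_0) + 2g(u_1) + 2g(u_2) + g(u_3)].
Sum ≈ 10.407.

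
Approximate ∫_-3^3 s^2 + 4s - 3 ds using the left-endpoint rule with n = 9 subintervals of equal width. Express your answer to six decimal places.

-7.555556

Δs = (3 − (-3))/9 = 2/3.
Left endpoints: -3, -7/3, -5/3, -1, -1/3, 1/3, 1, 5/3, 7/3.
f(-3) = -6, f(-7/3) = -62/9, f(-5/3) = -62/9, f(-1) = -6, f(-1/3) = -38/9, f(1/3) = -14/9, f(1) = 2, f(5/3) = 58/9, f(7/3) = 106/9.
Sum = Δs · [f(-3) + f(-7/3) + f(-5/3) + ...].
Sum ≈ -7.555556.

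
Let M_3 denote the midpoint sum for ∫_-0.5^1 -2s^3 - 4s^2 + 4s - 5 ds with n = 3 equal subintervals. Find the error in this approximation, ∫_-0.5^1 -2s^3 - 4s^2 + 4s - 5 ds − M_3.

Exact integral: ∫_-0.5^1 f(s) ds = -7.96875.
M_3 = -7.796875.
Error = -7.96875 − (-7.796875) = -0.171875.

-0.171875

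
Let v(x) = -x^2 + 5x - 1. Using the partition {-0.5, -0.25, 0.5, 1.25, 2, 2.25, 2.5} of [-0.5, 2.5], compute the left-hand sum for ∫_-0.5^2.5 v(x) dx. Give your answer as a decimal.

Subinterval widths: 0.25, 0.75, 0.75, 0.75, 0.25, 0.25.
Left endpoints: -0.5, -0.25, 0.5, 1.25, 2, 2.25.
v(-0.5) = -3.75, v(-0.25) = -2.3125, v(0.5) = 1.25, v(1.25) = 3.6875, v(2) = 5, v(2.25) = 5.1875.
Sum = Σ Δx_i · v(x_i).
Sum = 3.578125.

3.578125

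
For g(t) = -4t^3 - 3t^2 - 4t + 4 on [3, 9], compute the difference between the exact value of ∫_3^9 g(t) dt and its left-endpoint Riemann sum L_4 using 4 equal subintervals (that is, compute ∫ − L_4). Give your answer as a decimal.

Exact integral: ∫_3^9 g(t) dt = -7302.
L_4 = -5184.75.
Error = -7302 − (-5184.75) = -2117.25.

-2117.25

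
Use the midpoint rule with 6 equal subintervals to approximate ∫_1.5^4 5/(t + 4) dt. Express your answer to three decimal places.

Δt = (4 − 1.5)/6 = 5/12.
Midpoints: 41/24, 2.125, 61/24, 71/24, 3.375, 91/24.
f(41/24) = 120/137, f(2.125) = 40/49, f(61/24) = 120/157, f(71/24) = 120/167, f(3.375) = 40/59, f(91/24) = 120/187.
Sum = Δt · [f(41/24) + f(2.125) + f(61/24) + ...].
Sum ≈ 1.873.

1.873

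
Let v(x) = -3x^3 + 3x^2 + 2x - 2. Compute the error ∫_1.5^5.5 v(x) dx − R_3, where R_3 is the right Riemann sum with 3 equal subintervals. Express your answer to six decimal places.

Exact integral: ∫_1.5^5.5 v(x) dx = -499.5.
R_3 ≈ -797.94444444.
Error ≈ -499.5 − (-797.94444444) ≈ 298.444444.

298.444444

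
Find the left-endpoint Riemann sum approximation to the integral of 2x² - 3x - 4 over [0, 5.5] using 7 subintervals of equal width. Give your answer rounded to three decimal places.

27.388

Δx = (5.5 − 0)/7 = 11/14.
Left endpoints: 0, 11/14, 11/7, 33/14, 22/7, 55/14, 33/7.
f(0) = -4, f(11/14) = -251/49, f(11/7) = -185/49, f(33/14) = 2/49, f(22/7) = 310/49, f(55/14) = 739/49, f(33/7) = 1289/49.
Sum = Δx · [f(0) + f(11/14) + f(11/7) + ...].
Sum ≈ 27.388.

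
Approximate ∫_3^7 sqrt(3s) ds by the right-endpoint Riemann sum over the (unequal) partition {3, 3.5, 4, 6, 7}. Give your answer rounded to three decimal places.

Subinterval widths: 0.5, 0.5, 2, 1.
Right endpoints: 3.5, 4, 6, 7.
f(3.5) ≈ 3.240, f(4) ≈ 3.464, f(6) ≈ 4.243, f(7) ≈ 4.583.
Sum = Σ Δs_i · f(s_i).
Sum ≈ 16.420.

16.420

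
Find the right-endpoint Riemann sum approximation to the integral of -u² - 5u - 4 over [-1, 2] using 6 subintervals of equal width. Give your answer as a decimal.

-27.125

Δu = (2 − (-1))/6 = 0.5.
Right endpoints: -0.5, 0, 0.5, 1, 1.5, 2.
f(-0.5) = -1.75, f(0) = -4, f(0.5) = -6.75, f(1) = -10, f(1.5) = -13.75, f(2) = -18.
Sum = Δu · [f(-0.5) + f(0) + f(0.5) + ...].
Sum = -27.125.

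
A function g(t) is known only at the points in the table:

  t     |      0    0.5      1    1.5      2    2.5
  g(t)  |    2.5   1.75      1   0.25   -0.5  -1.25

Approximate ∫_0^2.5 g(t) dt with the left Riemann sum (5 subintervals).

2.5

Δt = 0.5.
Sum = 0.5·[2.5 + 1.75 + 1 + 0.25 + (-0.5)] = 2.5.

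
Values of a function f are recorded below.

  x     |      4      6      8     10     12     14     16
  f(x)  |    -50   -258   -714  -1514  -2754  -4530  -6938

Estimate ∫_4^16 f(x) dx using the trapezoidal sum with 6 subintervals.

-26528

Δx = 2.
T_6 = (2/2)·[(-50) + 2·(-258) + 2·(-714) + 2·(-1514) + 2·(-2754) + 2·(-4530) + (-6938)] = -26528.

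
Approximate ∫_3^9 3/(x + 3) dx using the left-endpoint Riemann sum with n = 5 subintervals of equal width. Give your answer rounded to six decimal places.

2.236905

Δx = (9 − 3)/5 = 1.2.
Left endpoints: 3, 4.2, 5.4, 6.6, 7.8.
f(3) = 0.5, f(4.2) = 5/12, f(5.4) = 5/14, f(6.6) = 0.3125, f(7.8) = 5/18.
Sum = Δx · [f(3) + f(4.2) + f(5.4) + f(6.6) + f(7.8)].
Sum ≈ 2.236905.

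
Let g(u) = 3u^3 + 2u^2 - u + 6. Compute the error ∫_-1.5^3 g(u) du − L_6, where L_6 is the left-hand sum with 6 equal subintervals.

33.85546875

Exact integral: ∫_-1.5^3 g(u) du = 100.828125.
L_6 = 66.97265625.
Error = 100.828125 − 66.97265625 = 33.85546875.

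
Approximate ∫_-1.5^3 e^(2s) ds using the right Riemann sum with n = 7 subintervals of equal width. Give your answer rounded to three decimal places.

358.394

Δs = (3 − (-1.5))/7 = 9/14.
Right endpoints: -6/7, -3/14, 3/7, 15/14, 12/7, 33/14, 3.
f(-6/7) ≈ 0.180, f(-3/14) ≈ 0.651, f(3/7) ≈ 2.356, f(15/14) ≈ 8.524, f(12/7) ≈ 30.833, f(33/14) ≈ 111.529, f(3) ≈ 403.429.
Sum = Δs · [f(-6/7) + f(-3/14) + f(3/7) + ...].
Sum ≈ 358.394.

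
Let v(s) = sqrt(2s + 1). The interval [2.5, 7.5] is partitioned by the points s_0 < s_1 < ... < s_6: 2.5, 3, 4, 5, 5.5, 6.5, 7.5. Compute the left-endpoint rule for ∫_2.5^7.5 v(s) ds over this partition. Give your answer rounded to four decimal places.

Subinterval widths: 0.5, 1, 1, 0.5, 1, 1.
Left endpoints: 2.5, 3, 4, 5, 5.5, 6.5.
v(2.5) ≈ 2.4495, v(3) ≈ 2.6458, v(4) ≈ 3.0000, v(5) ≈ 3.3166, v(5.5) ≈ 3.4641, v(6.5) ≈ 3.7417.
Sum = Σ Δs_i · v(s_i).
Sum ≈ 15.7346.

15.7346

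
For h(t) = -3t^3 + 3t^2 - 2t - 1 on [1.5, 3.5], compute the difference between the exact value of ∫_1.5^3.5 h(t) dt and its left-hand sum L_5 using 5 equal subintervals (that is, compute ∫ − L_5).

Exact integral: ∫_1.5^3.5 h(t) dt = -81.25.
L_5 = -63.79.
Error = -81.25 − (-63.79) = -17.46.

-17.46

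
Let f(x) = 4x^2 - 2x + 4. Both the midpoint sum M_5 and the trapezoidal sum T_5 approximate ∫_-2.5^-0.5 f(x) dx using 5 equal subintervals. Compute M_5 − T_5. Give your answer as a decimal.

M_5 = 34.56.
T_5 = 34.88.
M_5 − T_5 = -0.32.

-0.32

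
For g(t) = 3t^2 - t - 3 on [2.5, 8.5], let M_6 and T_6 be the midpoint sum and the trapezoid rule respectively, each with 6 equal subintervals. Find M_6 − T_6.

-4.5

M_6 = 546.
T_6 = 550.5.
M_6 − T_6 = -4.5.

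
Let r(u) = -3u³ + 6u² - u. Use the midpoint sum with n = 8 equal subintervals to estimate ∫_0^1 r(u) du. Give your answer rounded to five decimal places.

0.74805

Δu = (1 − 0)/8 = 0.125.
Midpoints: 0.0625, 0.1875, 0.3125, 0.4375, 0.5625, 0.6875, 0.8125, 0.9375.
r(0.0625) = -163/4096, r(0.1875) = 15/4096, r(0.3125) = 745/4096, r(0.4375) = 1883/4096, r(0.5625) = 3285/4096, r(0.6875) = 4807/4096, r(0.8125) = 6305/4096, r(0.9375) = 7635/4096.
Sum = Δu · [r(0.0625) + r(0.1875) + r(0.3125) + ...].
Sum ≈ 0.74805.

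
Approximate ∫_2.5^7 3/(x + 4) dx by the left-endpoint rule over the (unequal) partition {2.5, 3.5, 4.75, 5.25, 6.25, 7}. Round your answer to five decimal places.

1.67680

Subinterval widths: 1, 1.25, 0.5, 1, 0.75.
Left endpoints: 2.5, 3.5, 4.75, 5.25, 6.25.
f(2.5) = 6/13, f(3.5) = 0.4, f(4.75) = 12/35, f(5.25) = 12/37, f(6.25) = 12/41.
Sum = Σ Δx_i · f(x_i).
Sum ≈ 1.67680.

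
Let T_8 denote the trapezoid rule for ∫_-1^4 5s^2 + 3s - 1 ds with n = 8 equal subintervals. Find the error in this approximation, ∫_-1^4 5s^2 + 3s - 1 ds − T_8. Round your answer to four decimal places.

-1.6276

Exact integral: ∫_-1^4 f(s) ds ≈ 125.833333.
T_8 = 127.4609375.
Error ≈ 125.833333 − 127.4609375 ≈ -1.6276.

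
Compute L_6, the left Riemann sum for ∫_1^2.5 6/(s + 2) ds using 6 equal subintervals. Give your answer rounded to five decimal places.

2.51805

Δs = (2.5 − 1)/6 = 0.25.
Left endpoints: 1, 1.25, 1.5, 1.75, 2, 2.25.
f(1) = 2, f(1.25) = 24/13, f(1.5) = 12/7, f(1.75) = 1.6, f(2) = 1.5, f(2.25) = 24/17.
Sum = Δs · [f(1) + f(1.25) + f(1.5) + ...].
Sum ≈ 2.51805.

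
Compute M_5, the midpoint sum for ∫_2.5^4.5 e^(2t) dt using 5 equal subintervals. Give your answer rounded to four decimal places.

3873.2201

Δt = (4.5 − 2.5)/5 = 0.4.
Midpoints: 2.7, 3.1, 3.5, 3.9, 4.3.
f(2.7) ≈ 221.4064, f(3.1) ≈ 492.7490, f(3.5) ≈ 1096.6332, f(3.9) ≈ 2440.6020, f(4.3) ≈ 5431.6596.
Sum = Δt · [f(2.7) + f(3.1) + f(3.5) + f(3.9) + f(4.3)].
Sum ≈ 3873.2201.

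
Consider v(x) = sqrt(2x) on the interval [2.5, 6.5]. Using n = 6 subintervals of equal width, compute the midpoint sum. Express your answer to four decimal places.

11.9004

Δx = (6.5 − 2.5)/6 = 2/3.
Midpoints: 17/6, 3.5, 25/6, 29/6, 5.5, 37/6.
v(17/6) ≈ 2.3805, v(3.5) ≈ 2.6458, v(25/6) ≈ 2.8868, v(29/6) ≈ 3.1091, v(5.5) ≈ 3.3166, v(37/6) ≈ 3.5119.
Sum = Δx · [v(17/6) + v(3.5) + v(25/6) + ...].
Sum ≈ 11.9004.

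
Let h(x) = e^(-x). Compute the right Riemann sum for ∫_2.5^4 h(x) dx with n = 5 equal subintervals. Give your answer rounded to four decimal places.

0.0547

Δx = (4 − 2.5)/5 = 0.3.
Right endpoints: 2.8, 3.1, 3.4, 3.7, 4.
h(2.8) ≈ 0.0608, h(3.1) ≈ 0.0450, h(3.4) ≈ 0.0334, h(3.7) ≈ 0.0247, h(4) ≈ 0.0183.
Sum = Δx · [h(2.8) + h(3.1) + h(3.4) + h(3.7) + h(4)].
Sum ≈ 0.0547.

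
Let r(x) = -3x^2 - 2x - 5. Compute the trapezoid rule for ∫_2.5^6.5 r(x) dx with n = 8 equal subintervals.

Δx = (6.5 − 2.5)/8 = 0.5.
r(2.5) = -28.75, r(3) = -38, r(3.5) = -48.75, r(4) = -61, r(4.5) = -74.75, r(5) = -90, r(5.5) = -106.75, r(6) = -125, r(6.5) = -144.75.
T_8 = (Δx/2)·[r(x_0) + 2r(x_1) + ... + 2r(x_{7}) + r(x_8)].
Sum = -315.5.

-315.5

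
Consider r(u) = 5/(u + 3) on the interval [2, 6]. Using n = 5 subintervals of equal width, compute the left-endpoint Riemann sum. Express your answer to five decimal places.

3.12406

Δu = (6 − 2)/5 = 0.8.
Left endpoints: 2, 2.8, 3.6, 4.4, 5.2.
r(2) = 1, r(2.8) = 25/29, r(3.6) = 25/33, r(4.4) = 25/37, r(5.2) = 25/41.
Sum = Δu · [r(2) + r(2.8) + r(3.6) + r(4.4) + r(5.2)].
Sum ≈ 3.12406.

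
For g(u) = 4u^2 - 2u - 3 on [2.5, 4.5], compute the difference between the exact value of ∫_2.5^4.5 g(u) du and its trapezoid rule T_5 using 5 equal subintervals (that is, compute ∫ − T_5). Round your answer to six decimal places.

Exact integral: ∫_2.5^4.5 g(u) du ≈ 80.66666667.
T_5 = 80.88.
Error ≈ 80.66666667 − 80.88 ≈ -0.213333.

-0.213333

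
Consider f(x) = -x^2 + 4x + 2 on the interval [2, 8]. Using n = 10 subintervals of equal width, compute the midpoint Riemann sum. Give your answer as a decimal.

-35.82

Δx = (8 − 2)/10 = 0.6.
Midpoints: 2.3, 2.9, 3.5, 4.1, 4.7, 5.3, 5.9, 6.5, 7.1, 7.7.
f(2.3) = 5.91, f(2.9) = 5.19, f(3.5) = 3.75, f(4.1) = 1.59, f(4.7) = -1.29, f(5.3) = -4.89, f(5.9) = -9.21, f(6.5) = -14.25, f(7.1) = -20.01, f(7.7) = -26.49.
Sum = Δx · [f(2.3) + f(2.9) + f(3.5) + ...].
Sum = -35.82.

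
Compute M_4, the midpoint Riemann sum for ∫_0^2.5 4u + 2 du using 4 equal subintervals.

17.5

Δu = (2.5 − 0)/4 = 0.625.
Midpoints: 0.3125, 0.9375, 1.5625, 2.1875.
f(0.3125) = 3.25, f(0.9375) = 5.75, f(1.5625) = 8.25, f(2.1875) = 10.75.
Sum = Δu · [f(0.3125) + f(0.9375) + f(1.5625) + f(2.1875)].
Sum = 17.5.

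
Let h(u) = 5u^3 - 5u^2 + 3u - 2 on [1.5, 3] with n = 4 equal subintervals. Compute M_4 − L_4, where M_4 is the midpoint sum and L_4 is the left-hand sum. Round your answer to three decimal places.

15.148

M_4 ≈ 62.16650.
L_4 ≈ 47.01855.
M_4 − L_4 ≈ 15.148.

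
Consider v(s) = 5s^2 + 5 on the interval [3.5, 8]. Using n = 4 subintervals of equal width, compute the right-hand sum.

Δs = (8 − 3.5)/4 = 1.125.
Right endpoints: 4.625, 5.75, 6.875, 8.
v(4.625) = 111.953125, v(5.75) = 170.3125, v(6.875) = 241.328125, v(8) = 325.
Sum = Δs · [v(4.625) + v(5.75) + v(6.875) + v(8)].
Sum = 954.66796875.

954.66796875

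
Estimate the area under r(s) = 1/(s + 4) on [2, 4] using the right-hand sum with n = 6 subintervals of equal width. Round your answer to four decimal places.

Δs = (4 − 2)/6 = 1/3.
Right endpoints: 7/3, 8/3, 3, 10/3, 11/3, 4.
r(7/3) = 3/19, r(8/3) = 0.15, r(3) = 1/7, r(10/3) = 3/22, r(11/3) = 3/23, r(4) = 0.125.
Sum = Δs · [r(7/3) + r(8/3) + r(3) + ...].
Sum ≈ 0.2809.

0.2809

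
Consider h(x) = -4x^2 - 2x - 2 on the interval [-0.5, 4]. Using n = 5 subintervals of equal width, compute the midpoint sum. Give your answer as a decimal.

-109.035

Δx = (4 − (-0.5))/5 = 0.9.
Midpoints: -0.05, 0.85, 1.75, 2.65, 3.55.
h(-0.05) = -1.91, h(0.85) = -6.59, h(1.75) = -17.75, h(2.65) = -35.39, h(3.55) = -59.51.
Sum = Δx · [h(-0.05) + h(0.85) + h(1.75) + h(2.65) + h(3.55)].
Sum = -109.035.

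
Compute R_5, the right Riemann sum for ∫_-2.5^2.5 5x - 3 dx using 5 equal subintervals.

-2.5

Δx = (2.5 − (-2.5))/5 = 1.
Right endpoints: -1.5, -0.5, 0.5, 1.5, 2.5.
f(-1.5) = -10.5, f(-0.5) = -5.5, f(0.5) = -0.5, f(1.5) = 4.5, f(2.5) = 9.5.
Sum = Δx · [f(-1.5) + f(-0.5) + f(0.5) + f(1.5) + f(2.5)].
Sum = -2.5.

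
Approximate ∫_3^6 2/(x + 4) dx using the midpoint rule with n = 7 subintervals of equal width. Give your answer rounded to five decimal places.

Δx = (6 − 3)/7 = 3/7.
Midpoints: 45/14, 51/14, 57/14, 4.5, 69/14, 75/14, 81/14.
f(45/14) = 28/101, f(51/14) = 28/107, f(57/14) = 28/113, f(4.5) = 4/17, f(69/14) = 0.224, f(75/14) = 28/131, f(81/14) = 28/137.
Sum = Δx · [f(45/14) + f(51/14) + f(57/14) + ...].
Sum ≈ 0.71319.

0.71319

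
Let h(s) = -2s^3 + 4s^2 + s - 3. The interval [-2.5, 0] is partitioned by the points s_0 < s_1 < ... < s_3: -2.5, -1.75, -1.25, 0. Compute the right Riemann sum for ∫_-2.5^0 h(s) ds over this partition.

12.8671875

Subinterval widths: 0.75, 0.5, 1.25.
Right endpoints: -1.75, -1.25, 0.
h(-1.75) = 18.21875, h(-1.25) = 5.90625, h(0) = -3.
Sum = Σ Δs_i · h(s_i).
Sum = 12.8671875.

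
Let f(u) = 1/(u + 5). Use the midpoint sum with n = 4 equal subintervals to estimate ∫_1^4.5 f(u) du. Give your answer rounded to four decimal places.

0.4590

Δu = (4.5 − 1)/4 = 0.875.
Midpoints: 1.4375, 2.3125, 3.1875, 4.0625.
f(1.4375) = 16/103, f(2.3125) = 16/117, f(3.1875) = 16/131, f(4.0625) = 16/145.
Sum = Δu · [f(1.4375) + f(2.3125) + f(3.1875) + f(4.0625)].
Sum ≈ 0.4590.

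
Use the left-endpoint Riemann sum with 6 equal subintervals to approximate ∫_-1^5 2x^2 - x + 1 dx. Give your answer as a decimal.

59

Δx = (5 − (-1))/6 = 1.
Left endpoints: -1, 0, 1, 2, 3, 4.
f(-1) = 4, f(0) = 1, f(1) = 2, f(2) = 7, f(3) = 16, f(4) = 29.
Sum = Δx · [f(-1) + f(0) + f(1) + ...].
Sum = 59.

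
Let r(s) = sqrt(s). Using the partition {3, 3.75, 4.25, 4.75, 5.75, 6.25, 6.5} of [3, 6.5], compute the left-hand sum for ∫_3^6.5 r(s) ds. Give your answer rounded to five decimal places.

Subinterval widths: 0.75, 0.5, 0.5, 1, 0.5, 0.25.
Left endpoints: 3, 3.75, 4.25, 4.75, 5.75, 6.25.
r(3) ≈ 1.73205, r(3.75) ≈ 1.93649, r(4.25) ≈ 2.06155, r(4.75) ≈ 2.17945, r(5.75) ≈ 2.39792, r(6.25) ≈ 2.50000.
Sum = Σ Δs_i · r(s_i).
Sum ≈ 7.30147.

7.30147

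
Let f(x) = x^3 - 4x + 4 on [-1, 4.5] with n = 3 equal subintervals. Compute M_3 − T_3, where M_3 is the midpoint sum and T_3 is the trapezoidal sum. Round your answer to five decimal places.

M_3 ≈ 77.6779514.
T_3 ≈ 101.9409722.
M_3 − T_3 ≈ -24.26302.

-24.26302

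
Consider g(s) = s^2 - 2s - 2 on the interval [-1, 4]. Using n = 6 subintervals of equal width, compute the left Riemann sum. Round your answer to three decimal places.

-4.838

Δs = (4 − (-1))/6 = 5/6.
Left endpoints: -1, -1/6, 2/3, 1.5, 7/3, 19/6.
g(-1) = 1, g(-1/6) = -59/36, g(2/3) = -26/9, g(1.5) = -2.75, g(7/3) = -11/9, g(19/6) = 61/36.
Sum = Δs · [g(-1) + g(-1/6) + g(2/3) + ...].
Sum ≈ -4.838.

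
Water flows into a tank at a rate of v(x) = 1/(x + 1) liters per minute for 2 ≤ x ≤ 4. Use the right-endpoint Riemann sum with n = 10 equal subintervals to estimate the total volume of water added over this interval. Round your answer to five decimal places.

Δx = (4 − 2)/10 = 0.2.
Right endpoints: 2.2, 2.4, 2.6, 2.8, 3, 3.2, 3.4, 3.6, 3.8, 4.
v(2.2) = 0.3125, v(2.4) = 5/17, v(2.6) = 5/18, v(2.8) = 5/19, v(3) = 0.25, v(3.2) = 5/21, v(3.4) = 5/22, v(3.6) = 5/23, v(3.8) = 5/24, v(4) = 0.2.
Sum = Δx · [v(2.2) + v(2.4) + v(2.6) + ...].
Sum ≈ 0.49773.

0.49773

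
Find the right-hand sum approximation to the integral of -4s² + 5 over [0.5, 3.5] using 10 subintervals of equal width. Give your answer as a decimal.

-49.38

Δs = (3.5 − 0.5)/10 = 0.3.
Right endpoints: 0.8, 1.1, 1.4, 1.7, 2, 2.3, 2.6, 2.9, 3.2, 3.5.
f(0.8) = 2.44, f(1.1) = 0.16, f(1.4) = -2.84, f(1.7) = -6.56, f(2) = -11, f(2.3) = -16.16, f(2.6) = -22.04, f(2.9) = -28.64, f(3.2) = -35.96, f(3.5) = -44.
Sum = Δs · [f(0.8) + f(1.1) + f(1.4) + ...].
Sum = -49.38.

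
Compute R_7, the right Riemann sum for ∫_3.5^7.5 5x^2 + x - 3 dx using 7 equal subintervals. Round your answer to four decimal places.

706.7551

Δx = (7.5 − 3.5)/7 = 4/7.
Right endpoints: 57/14, 65/14, 73/14, 81/14, 89/14, 97/14, 7.5.
f(57/14) = 16455/196, f(65/14) = 21447/196, f(73/14) = 27079/196, f(81/14) = 33351/196, f(89/14) = 40263/196, f(97/14) = 47815/196, f(7.5) = 285.75.
Sum = Δx · [f(57/14) + f(65/14) + f(73/14) + ...].
Sum ≈ 706.7551.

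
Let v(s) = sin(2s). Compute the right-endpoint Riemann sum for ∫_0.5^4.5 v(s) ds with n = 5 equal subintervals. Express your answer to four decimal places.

Δs = (4.5 − 0.5)/5 = 0.8.
Right endpoints: 1.3, 2.1, 2.9, 3.7, 4.5.
v(1.3) ≈ 0.5155, v(2.1) ≈ -0.8716, v(2.9) ≈ -0.4646, v(3.7) ≈ 0.8987, v(4.5) ≈ 0.4121.
Sum = Δs · [v(1.3) + v(2.1) + v(2.9) + v(3.7) + v(4.5)].
Sum ≈ 0.3921.

0.3921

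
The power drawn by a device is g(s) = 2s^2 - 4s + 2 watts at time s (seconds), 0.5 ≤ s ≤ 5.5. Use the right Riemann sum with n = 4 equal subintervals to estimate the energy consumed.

Δs = (5.5 − 0.5)/4 = 1.25.
Right endpoints: 1.75, 3, 4.25, 5.5.
g(1.75) = 1.125, g(3) = 8, g(4.25) = 21.125, g(5.5) = 40.5.
Sum = Δs · [g(1.75) + g(3) + g(4.25) + g(5.5)].
Sum = 88.4375.

88.4375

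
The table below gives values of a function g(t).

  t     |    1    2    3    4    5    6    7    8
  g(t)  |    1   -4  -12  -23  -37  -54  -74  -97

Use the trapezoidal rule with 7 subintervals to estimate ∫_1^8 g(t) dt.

Δt = 1.
T_7 = (1/2)·[1 + 2·(-4) + 2·(-12) + 2·(-23) + 2·(-37) + 2·(-54) + 2·(-74) + (-97)] = -252.

-252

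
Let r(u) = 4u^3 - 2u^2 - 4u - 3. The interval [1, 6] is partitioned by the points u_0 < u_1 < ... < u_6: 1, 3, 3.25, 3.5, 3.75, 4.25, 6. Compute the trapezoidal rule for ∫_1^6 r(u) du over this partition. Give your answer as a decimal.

1150.40625

Subinterval widths: 2, 0.25, 0.25, 0.25, 0.5, 1.75.
r(1) = -5, r(3) = 75, r(3.25) = 100.1875, r(3.5) = 130, r(3.75) = 164.8125, r(4.25) = 250.9375, r(6) = 765.
On each subinterval the trapezoid contributes (Δu_i/2)·[r(u_{i-1}) + r(u_i)].
Sum = 1150.40625.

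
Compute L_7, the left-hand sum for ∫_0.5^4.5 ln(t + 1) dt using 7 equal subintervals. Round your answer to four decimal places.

Δt = (4.5 − 0.5)/7 = 4/7.
Left endpoints: 0.5, 15/14, 23/14, 31/14, 39/14, 47/14, 55/14.
f(0.5) ≈ 0.4055, f(15/14) ≈ 0.7282, f(23/14) ≈ 0.9719, f(31/14) ≈ 1.1676, f(39/14) ≈ 1.3312, f(47/14) ≈ 1.4718, f(55/14) ≈ 1.5950.
Sum = Δt · [f(0.5) + f(15/14) + f(23/14) + ...].
Sum ≈ 4.3836.

4.3836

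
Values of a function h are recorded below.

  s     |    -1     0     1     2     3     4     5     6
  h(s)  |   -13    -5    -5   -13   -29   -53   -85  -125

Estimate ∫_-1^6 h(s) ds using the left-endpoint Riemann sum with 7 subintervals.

-203

Δs = 1.
Sum = 1·[(-13) + (-5) + (-5) + (-13) + (-29) + (-53) + (-85)] = -203.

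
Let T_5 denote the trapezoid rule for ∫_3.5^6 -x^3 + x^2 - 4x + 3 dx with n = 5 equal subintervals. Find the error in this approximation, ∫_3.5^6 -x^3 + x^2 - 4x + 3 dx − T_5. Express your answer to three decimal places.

Exact integral: ∫_3.5^6 f(x) dx ≈ -268.77604.
T_5 = -270.15625.
Error ≈ -268.77604 − (-270.15625) ≈ 1.380.

1.380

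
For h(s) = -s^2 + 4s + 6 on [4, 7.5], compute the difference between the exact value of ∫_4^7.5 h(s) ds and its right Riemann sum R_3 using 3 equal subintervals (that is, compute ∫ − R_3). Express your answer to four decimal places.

16.1065

Exact integral: ∫_4^7.5 h(s) ds ≈ -17.791667.
R_3 ≈ -33.898148.
Error ≈ -17.791667 − (-33.898148) ≈ 16.1065.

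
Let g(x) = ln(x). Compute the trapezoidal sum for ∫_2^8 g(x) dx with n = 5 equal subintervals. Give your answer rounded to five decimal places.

9.20489

Δx = (8 − 2)/5 = 1.2.
g(2) ≈ 0.69315, g(3.2) ≈ 1.16315, g(4.4) ≈ 1.48160, g(5.6) ≈ 1.72277, g(6.8) ≈ 1.91692, g(8) ≈ 2.07944.
T_5 = (Δx/2)·[g(x_0) + 2g(x_1) + ... + 2g(x_{4}) + g(x_5)].
Sum ≈ 9.20489.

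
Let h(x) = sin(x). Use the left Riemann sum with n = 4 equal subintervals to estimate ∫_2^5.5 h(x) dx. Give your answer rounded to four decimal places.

Δx = (5.5 − 2)/4 = 0.875.
Left endpoints: 2, 2.875, 3.75, 4.625.
h(2) ≈ 0.9093, h(2.875) ≈ 0.2634, h(3.75) ≈ -0.5716, h(4.625) ≈ -0.9962.
Sum = Δx · [h(2) + h(2.875) + h(3.75) + h(4.625)].
Sum ≈ -0.3456.

-0.3456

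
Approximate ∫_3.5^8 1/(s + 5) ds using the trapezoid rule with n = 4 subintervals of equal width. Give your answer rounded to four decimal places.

0.4257

Δs = (8 − 3.5)/4 = 1.125.
f(3.5) = 2/17, f(4.625) = 8/77, f(5.75) = 4/43, f(6.875) = 8/95, f(8) = 1/13.
T_4 = (Δs/2)·[f(s_0) + 2f(s_1) + 2f(s_2) + 2f(s_3) + f(s_4)].
Sum ≈ 0.4257.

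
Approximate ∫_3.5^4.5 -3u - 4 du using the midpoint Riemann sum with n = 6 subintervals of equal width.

-16

Δu = (4.5 − 3.5)/6 = 1/6.
Midpoints: 43/12, 3.75, 47/12, 49/12, 4.25, 53/12.
f(43/12) = -14.75, f(3.75) = -15.25, f(47/12) = -15.75, f(49/12) = -16.25, f(4.25) = -16.75, f(53/12) = -17.25.
Sum = Δu · [f(43/12) + f(3.75) + f(47/12) + ...].
Sum = -16.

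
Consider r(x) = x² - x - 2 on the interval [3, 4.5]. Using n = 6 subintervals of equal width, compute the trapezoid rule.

12.765625

Δx = (4.5 − 3)/6 = 0.25.
r(3) = 4, r(3.25) = 5.3125, r(3.5) = 6.75, r(3.75) = 8.3125, r(4) = 10, r(4.25) = 11.8125, r(4.5) = 13.75.
T_6 = (Δx/2)·[r(x_0) + 2r(x_1) + ... + 2r(x_{5}) + r(x_6)].
Sum = 12.765625.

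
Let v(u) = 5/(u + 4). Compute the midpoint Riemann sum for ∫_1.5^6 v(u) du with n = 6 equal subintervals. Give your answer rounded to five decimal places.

2.98649

Δu = (6 − 1.5)/6 = 0.75.
Midpoints: 1.875, 2.625, 3.375, 4.125, 4.875, 5.625.
v(1.875) = 40/47, v(2.625) = 40/53, v(3.375) = 40/59, v(4.125) = 8/13, v(4.875) = 40/71, v(5.625) = 40/77.
Sum = Δu · [v(1.875) + v(2.625) + v(3.375) + ...].
Sum ≈ 2.98649.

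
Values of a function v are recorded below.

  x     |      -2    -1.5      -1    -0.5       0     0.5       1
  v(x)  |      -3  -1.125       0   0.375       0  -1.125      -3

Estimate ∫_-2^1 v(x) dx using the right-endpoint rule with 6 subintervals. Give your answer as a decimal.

-2.4375

Δx = 0.5.
Sum = 0.5·[(-1.125) + 0 + 0.375 + 0 + (-1.125) + (-3)] = -2.4375.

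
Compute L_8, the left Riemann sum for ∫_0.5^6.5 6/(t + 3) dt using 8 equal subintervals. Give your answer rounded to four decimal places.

6.4169

Δt = (6.5 − 0.5)/8 = 0.75.
Left endpoints: 0.5, 1.25, 2, 2.75, 3.5, 4.25, 5, 5.75.
f(0.5) = 12/7, f(1.25) = 24/17, f(2) = 1.2, f(2.75) = 24/23, f(3.5) = 12/13, f(4.25) = 24/29, f(5) = 0.75, f(5.75) = 24/35.
Sum = Δt · [f(0.5) + f(1.25) + f(2) + ...].
Sum ≈ 6.4169.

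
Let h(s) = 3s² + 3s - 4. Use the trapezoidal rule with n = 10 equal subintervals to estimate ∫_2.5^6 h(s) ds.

Δs = (6 − 2.5)/10 = 0.35.
h(2.5) = 22.25, h(2.85) = 28.9175, h(3.2) = 36.32, h(3.55) = 44.4575, h(3.9) = 53.33, h(4.25) = 62.9375, h(4.6) = 73.28, h(4.95) = 84.3575, h(5.3) = 96.17, h(5.65) = 108.7175, h(6) = 122.
T_10 = (Δs/2)·[h(s_0) + 2h(s_1) + ... + 2h(s_{9}) + h(s_10)].
Sum = 231.214375.

231.214375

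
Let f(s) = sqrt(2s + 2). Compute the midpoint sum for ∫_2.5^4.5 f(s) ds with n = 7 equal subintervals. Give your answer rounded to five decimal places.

5.98780

Δs = (4.5 − 2.5)/7 = 2/7.
Midpoints: 37/14, 41/14, 45/14, 3.5, 53/14, 57/14, 61/14.
f(37/14) ≈ 2.69921, f(41/14) ≈ 2.80306, f(45/14) ≈ 2.90320, f(3.5) ≈ 3.00000, f(53/14) ≈ 3.09377, f(57/14) ≈ 3.18479, f(61/14) ≈ 3.27327.
Sum = Δs · [f(37/14) + f(41/14) + f(45/14) + ...].
Sum ≈ 5.98780.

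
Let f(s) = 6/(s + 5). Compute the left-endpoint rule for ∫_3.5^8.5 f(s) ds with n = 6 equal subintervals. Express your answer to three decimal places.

2.888

Δs = (8.5 − 3.5)/6 = 5/6.
Left endpoints: 3.5, 13/3, 31/6, 6, 41/6, 23/3.
f(3.5) = 12/17, f(13/3) = 9/14, f(31/6) = 36/61, f(6) = 6/11, f(41/6) = 36/71, f(23/3) = 9/19.
Sum = Δs · [f(3.5) + f(13/3) + f(31/6) + ...].
Sum ≈ 2.888.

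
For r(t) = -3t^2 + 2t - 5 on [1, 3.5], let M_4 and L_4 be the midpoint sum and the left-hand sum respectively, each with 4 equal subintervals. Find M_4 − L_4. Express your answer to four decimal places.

-8.2520

M_4 ≈ -42.880859.
L_4 = -34.62890625.
M_4 − L_4 ≈ -8.2520.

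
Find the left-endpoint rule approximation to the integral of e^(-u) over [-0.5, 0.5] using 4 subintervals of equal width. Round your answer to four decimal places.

1.1779

Δu = (0.5 − (-0.5))/4 = 0.25.
Left endpoints: -0.5, -0.25, 0, 0.25.
f(-0.5) ≈ 1.6487, f(-0.25) ≈ 1.2840, f(0) ≈ 1.0000, f(0.25) ≈ 0.7788.
Sum = Δu · [f(-0.5) + f(-0.25) + f(0) + f(0.25)].
Sum ≈ 1.1779.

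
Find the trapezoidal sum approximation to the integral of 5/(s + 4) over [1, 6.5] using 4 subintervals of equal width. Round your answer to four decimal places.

Δs = (6.5 − 1)/4 = 1.375.
f(1) = 1, f(2.375) = 40/51, f(3.75) = 20/31, f(5.125) = 40/73, f(6.5) = 10/21.
T_4 = (Δs/2)·[f(s_0) + 2f(s_1) + 2f(s_2) + 2f(s_3) + f(s_4)].
Sum ≈ 3.7338.

3.7338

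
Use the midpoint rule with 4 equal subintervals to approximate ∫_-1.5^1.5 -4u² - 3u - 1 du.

-11.4375

Δu = (1.5 − (-1.5))/4 = 0.75.
Midpoints: -1.125, -0.375, 0.375, 1.125.
f(-1.125) = -2.6875, f(-0.375) = -0.4375, f(0.375) = -2.6875, f(1.125) = -9.4375.
Sum = Δu · [f(-1.125) + f(-0.375) + f(0.375) + f(1.125)].
Sum = -11.4375.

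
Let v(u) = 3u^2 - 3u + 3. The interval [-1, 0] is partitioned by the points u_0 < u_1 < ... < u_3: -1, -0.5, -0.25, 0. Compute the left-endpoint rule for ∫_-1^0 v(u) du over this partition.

Subinterval widths: 0.5, 0.25, 0.25.
Left endpoints: -1, -0.5, -0.25.
v(-1) = 9, v(-0.5) = 5.25, v(-0.25) = 3.9375.
Sum = Σ Δu_i · v(u_i).
Sum = 6.796875.

6.796875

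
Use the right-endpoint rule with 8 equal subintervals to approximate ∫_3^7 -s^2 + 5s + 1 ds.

-6.5

Δs = (7 − 3)/8 = 0.5.
Right endpoints: 3.5, 4, 4.5, 5, 5.5, 6, 6.5, 7.
f(3.5) = 6.25, f(4) = 5, f(4.5) = 3.25, f(5) = 1, f(5.5) = -1.75, f(6) = -5, f(6.5) = -8.75, f(7) = -13.
Sum = Δs · [f(3.5) + f(4) + f(4.5) + ...].
Sum = -6.5.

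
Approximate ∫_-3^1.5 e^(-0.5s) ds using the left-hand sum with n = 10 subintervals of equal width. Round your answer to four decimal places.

Δs = (1.5 − (-3))/10 = 0.45.
Left endpoints: -3, -2.55, -2.1, -1.65, -1.2, -0.75, -0.3, 0.15, 0.6, 1.05.
f(-3) ≈ 4.4817, f(-2.55) ≈ 3.5787, f(-2.1) ≈ 2.8577, f(-1.65) ≈ 2.2819, f(-1.2) ≈ 1.8221, f(-0.75) ≈ 1.4550, f(-0.3) ≈ 1.1618, f(0.15) ≈ 0.9277, f(0.6) ≈ 0.7408, f(1.05) ≈ 0.5916.
Sum = Δs · [f(-3) + f(-2.55) + f(-2.1) + ...].
Sum ≈ 8.9545.

8.9545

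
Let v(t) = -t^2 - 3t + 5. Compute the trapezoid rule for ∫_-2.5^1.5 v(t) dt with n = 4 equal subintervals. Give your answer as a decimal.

19

Δt = (1.5 − (-2.5))/4 = 1.
v(-2.5) = 6.25, v(-1.5) = 7.25, v(-0.5) = 6.25, v(0.5) = 3.25, v(1.5) = -1.75.
T_4 = (Δt/2)·[v(t_0) + 2v(t_1) + 2v(t_2) + 2v(t_3) + v(t_4)].
Sum = 19.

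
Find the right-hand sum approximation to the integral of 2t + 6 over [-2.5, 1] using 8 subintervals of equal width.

17.28125

Δt = (1 − (-2.5))/8 = 0.4375.
Right endpoints: -2.0625, -1.625, -1.1875, -0.75, -0.3125, 0.125, 0.5625, 1.
f(-2.0625) = 1.875, f(-1.625) = 2.75, f(-1.1875) = 3.625, f(-0.75) = 4.5, f(-0.3125) = 5.375, f(0.125) = 6.25, f(0.5625) = 7.125, f(1) = 8.
Sum = Δt · [f(-2.0625) + f(-1.625) + f(-1.1875) + ...].
Sum = 17.28125.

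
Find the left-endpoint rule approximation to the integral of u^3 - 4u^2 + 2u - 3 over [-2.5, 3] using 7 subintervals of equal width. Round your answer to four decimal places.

-78.6837

Δu = (3 − (-2.5))/7 = 11/14.
Left endpoints: -2.5, -12/7, -13/14, -1/7, 9/14, 10/7, 31/14.
f(-2.5) = -48.625, f(-12/7) = -7965/343, f(-13/14) = -24989/2744, f(-1/7) = -1156/343, f(9/14) = -8511/2744, f(10/7) = -1849/343, f(31/14) = -20105/2744.
Sum = Δu · [f(-2.5) + f(-12/7) + f(-13/14) + ...].
Sum ≈ -78.6837.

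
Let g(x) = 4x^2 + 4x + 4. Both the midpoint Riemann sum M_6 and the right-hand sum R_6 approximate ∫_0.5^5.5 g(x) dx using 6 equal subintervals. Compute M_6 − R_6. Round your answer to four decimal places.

-61.8056

M_6 ≈ 300.509259.
R_6 ≈ 362.314815.
M_6 − R_6 ≈ -61.8056.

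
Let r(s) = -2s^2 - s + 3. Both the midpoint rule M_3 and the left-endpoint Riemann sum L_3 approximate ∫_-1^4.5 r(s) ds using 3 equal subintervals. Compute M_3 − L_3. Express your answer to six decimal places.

M_3 ≈ -51.46064815.
L_3 ≈ -20.37037037.
M_3 − L_3 ≈ -31.090278.

-31.090278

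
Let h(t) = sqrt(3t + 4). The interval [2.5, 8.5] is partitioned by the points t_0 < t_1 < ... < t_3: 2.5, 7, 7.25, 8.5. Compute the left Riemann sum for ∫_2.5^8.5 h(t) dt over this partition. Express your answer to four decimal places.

Subinterval widths: 4.5, 0.25, 1.25.
Left endpoints: 2.5, 7, 7.25.
h(2.5) ≈ 3.3912, h(7) ≈ 5.0000, h(7.25) ≈ 5.0744.
Sum = Σ Δt_i · h(t_i).
Sum ≈ 22.8533.

22.8533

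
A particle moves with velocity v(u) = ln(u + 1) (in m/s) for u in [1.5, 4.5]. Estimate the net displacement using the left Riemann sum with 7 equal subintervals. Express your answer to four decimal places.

Δu = (4.5 − 1.5)/7 = 3/7.
Left endpoints: 1.5, 27/14, 33/14, 39/14, 45/14, 51/14, 57/14.
v(1.5) ≈ 0.9163, v(27/14) ≈ 1.0745, v(33/14) ≈ 1.2111, v(39/14) ≈ 1.3312, v(45/14) ≈ 1.4385, v(51/14) ≈ 1.5353, v(57/14) ≈ 1.6236.
Sum = Δu · [v(1.5) + v(27/14) + v(33/14) + ...].
Sum ≈ 3.9131.

3.9131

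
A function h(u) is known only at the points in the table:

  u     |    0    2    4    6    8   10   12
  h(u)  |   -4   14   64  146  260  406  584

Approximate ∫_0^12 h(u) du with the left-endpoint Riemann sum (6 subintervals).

1772

Δu = 2.
Sum = 2·[(-4) + 14 + 64 + 146 + 260 + 406] = 1772.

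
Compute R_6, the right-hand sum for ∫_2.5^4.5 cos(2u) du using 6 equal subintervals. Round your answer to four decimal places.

0.4608

Δu = (4.5 − 2.5)/6 = 1/3.
Right endpoints: 17/6, 19/6, 3.5, 23/6, 25/6, 4.5.
f(17/6) ≈ 0.8159, f(19/6) ≈ 0.9987, f(3.5) ≈ 0.7539, f(23/6) ≈ 0.1862, f(25/6) ≈ -0.4612, f(4.5) ≈ -0.9111.
Sum = Δu · [f(17/6) + f(19/6) + f(3.5) + ...].
Sum ≈ 0.4608.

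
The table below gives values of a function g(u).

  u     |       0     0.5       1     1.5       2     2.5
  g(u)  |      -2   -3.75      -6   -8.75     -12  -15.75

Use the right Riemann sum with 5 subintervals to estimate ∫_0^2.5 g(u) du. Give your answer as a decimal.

-23.125

Δu = 0.5.
Sum = 0.5·[(-3.75) + (-6) + (-8.75) + (-12) + (-15.75)] = -23.125.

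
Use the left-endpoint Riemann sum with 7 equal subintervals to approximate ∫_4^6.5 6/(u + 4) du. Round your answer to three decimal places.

Δu = (6.5 − 4)/7 = 5/14.
Left endpoints: 4, 61/14, 33/7, 71/14, 38/7, 81/14, 43/7.
f(4) = 0.75, f(61/14) = 28/39, f(33/7) = 42/61, f(71/14) = 84/127, f(38/7) = 7/11, f(81/14) = 84/137, f(43/7) = 42/71.
Sum = Δu · [f(4) + f(61/14) + f(33/7) + ...].
Sum ≈ 1.664.

1.664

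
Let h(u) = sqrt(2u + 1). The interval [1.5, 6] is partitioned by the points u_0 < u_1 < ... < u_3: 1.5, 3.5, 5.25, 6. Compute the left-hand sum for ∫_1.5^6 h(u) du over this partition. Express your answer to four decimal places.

11.4931

Subinterval widths: 2, 1.75, 0.75.
Left endpoints: 1.5, 3.5, 5.25.
h(1.5) ≈ 2.0000, h(3.5) ≈ 2.8284, h(5.25) ≈ 3.3912.
Sum = Σ Δu_i · h(u_i).
Sum ≈ 11.4931.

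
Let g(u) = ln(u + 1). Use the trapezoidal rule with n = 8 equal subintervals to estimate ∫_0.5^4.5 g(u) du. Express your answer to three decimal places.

4.758

Δu = (4.5 − 0.5)/8 = 0.5.
g(0.5) ≈ 0.405, g(1) ≈ 0.693, g(1.5) ≈ 0.916, g(2) ≈ 1.099, g(2.5) ≈ 1.253, g(3) ≈ 1.386, g(3.5) ≈ 1.504, g(4) ≈ 1.609, g(4.5) ≈ 1.705.
T_8 = (Δu/2)·[g(u_0) + 2g(u_1) + ... + 2g(u_{7}) + g(u_8)].
Sum ≈ 4.758.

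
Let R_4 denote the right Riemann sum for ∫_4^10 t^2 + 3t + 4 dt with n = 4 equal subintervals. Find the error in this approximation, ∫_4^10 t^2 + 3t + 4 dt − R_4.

Exact integral: ∫_4^10 f(t) dt = 462.
R_4 = 540.75.
Error = 462 − 540.75 = -78.75.

-78.75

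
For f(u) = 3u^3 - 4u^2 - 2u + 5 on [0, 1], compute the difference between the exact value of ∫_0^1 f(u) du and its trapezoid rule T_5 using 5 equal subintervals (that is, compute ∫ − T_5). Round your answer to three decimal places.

-0.003

Exact integral: ∫_0^1 f(u) du ≈ 3.41667.
T_5 = 3.42.
Error ≈ 3.41667 − 3.42 ≈ -0.003.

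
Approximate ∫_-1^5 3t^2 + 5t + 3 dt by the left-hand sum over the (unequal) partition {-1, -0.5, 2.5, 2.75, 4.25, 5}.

Subinterval widths: 0.5, 3, 0.25, 1.5, 0.75.
Left endpoints: -1, -0.5, 2.5, 2.75, 4.25.
f(-1) = 1, f(-0.5) = 1.25, f(2.5) = 34.25, f(2.75) = 39.4375, f(4.25) = 78.4375.
Sum = Σ Δt_i · f(t_i).
Sum = 130.796875.

130.796875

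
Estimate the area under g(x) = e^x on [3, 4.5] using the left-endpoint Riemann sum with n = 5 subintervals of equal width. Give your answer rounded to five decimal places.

59.96556

Δx = (4.5 − 3)/5 = 0.3.
Left endpoints: 3, 3.3, 3.6, 3.9, 4.2.
g(3) ≈ 20.08554, g(3.3) ≈ 27.11264, g(3.6) ≈ 36.59823, g(3.9) ≈ 49.40245, g(4.2) ≈ 66.68633.
Sum = Δx · [g(3) + g(3.3) + g(3.6) + g(3.9) + g(4.2)].
Sum ≈ 59.96556.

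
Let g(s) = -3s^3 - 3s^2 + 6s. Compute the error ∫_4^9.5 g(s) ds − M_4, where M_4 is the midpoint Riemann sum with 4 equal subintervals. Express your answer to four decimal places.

-55.2417

Exact integral: ∫_4^9.5 g(s) ds = -6487.421875.
M_4 ≈ -6432.180176.
Error ≈ -6487.421875 − (-6432.180176) ≈ -55.2417.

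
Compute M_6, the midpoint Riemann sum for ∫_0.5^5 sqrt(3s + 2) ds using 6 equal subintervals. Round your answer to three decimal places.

Δs = (5 − 0.5)/6 = 0.75.
Midpoints: 0.875, 1.625, 2.375, 3.125, 3.875, 4.625.
f(0.875) ≈ 2.151, f(1.625) ≈ 2.622, f(2.375) ≈ 3.021, f(3.125) ≈ 3.373, f(3.875) ≈ 3.691, f(4.625) ≈ 3.984.
Sum = Δs · [f(0.875) + f(1.625) + f(2.375) + ...].
Sum ≈ 14.131.

14.131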